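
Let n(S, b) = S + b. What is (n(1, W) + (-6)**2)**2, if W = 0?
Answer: 1369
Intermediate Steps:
(n(1, W) + (-6)**2)**2 = ((1 + 0) + (-6)**2)**2 = (1 + 36)**2 = 37**2 = 1369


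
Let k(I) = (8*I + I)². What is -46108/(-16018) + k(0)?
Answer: 23054/8009 ≈ 2.8785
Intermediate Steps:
k(I) = 81*I² (k(I) = (9*I)² = 81*I²)
-46108/(-16018) + k(0) = -46108/(-16018) + 81*0² = -46108*(-1/16018) + 81*0 = 23054/8009 + 0 = 23054/8009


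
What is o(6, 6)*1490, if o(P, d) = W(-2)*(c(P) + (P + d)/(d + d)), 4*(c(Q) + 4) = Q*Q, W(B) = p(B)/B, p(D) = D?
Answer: 8940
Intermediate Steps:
W(B) = 1 (W(B) = B/B = 1)
c(Q) = -4 + Q²/4 (c(Q) = -4 + (Q*Q)/4 = -4 + Q²/4)
o(P, d) = -4 + P²/4 + (P + d)/(2*d) (o(P, d) = 1*((-4 + P²/4) + (P + d)/(d + d)) = 1*((-4 + P²/4) + (P + d)/((2*d))) = 1*((-4 + P²/4) + (P + d)*(1/(2*d))) = 1*((-4 + P²/4) + (P + d)/(2*d)) = 1*(-4 + P²/4 + (P + d)/(2*d)) = -4 + P²/4 + (P + d)/(2*d))
o(6, 6)*1490 = ((¼)*(2*6 + 6*(-14 + 6²))/6)*1490 = ((¼)*(⅙)*(12 + 6*(-14 + 36)))*1490 = ((¼)*(⅙)*(12 + 6*22))*1490 = ((¼)*(⅙)*(12 + 132))*1490 = ((¼)*(⅙)*144)*1490 = 6*1490 = 8940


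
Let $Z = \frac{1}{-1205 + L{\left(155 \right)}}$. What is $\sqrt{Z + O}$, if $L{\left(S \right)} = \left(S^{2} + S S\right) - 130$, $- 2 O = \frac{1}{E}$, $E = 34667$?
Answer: $\frac{\sqrt{73261534324390}}{3238937810} \approx 0.0026426$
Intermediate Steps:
$O = - \frac{1}{69334}$ ($O = - \frac{1}{2 \cdot 34667} = \left(- \frac{1}{2}\right) \frac{1}{34667} = - \frac{1}{69334} \approx -1.4423 \cdot 10^{-5}$)
$L{\left(S \right)} = -130 + 2 S^{2}$ ($L{\left(S \right)} = \left(S^{2} + S^{2}\right) - 130 = 2 S^{2} - 130 = -130 + 2 S^{2}$)
$Z = \frac{1}{46715}$ ($Z = \frac{1}{-1205 - \left(130 - 2 \cdot 155^{2}\right)} = \frac{1}{-1205 + \left(-130 + 2 \cdot 24025\right)} = \frac{1}{-1205 + \left(-130 + 48050\right)} = \frac{1}{-1205 + 47920} = \frac{1}{46715} \approx 2.1406 \cdot 10^{-5}$)
$\sqrt{Z + O} = \sqrt{\frac{1}{46715} - \frac{1}{69334}} = \sqrt{\frac{22619}{3238937810}} = \frac{\sqrt{73261534324390}}{3238937810}$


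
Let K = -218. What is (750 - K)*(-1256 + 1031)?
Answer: -217800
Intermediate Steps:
(750 - K)*(-1256 + 1031) = (750 - 1*(-218))*(-1256 + 1031) = (750 + 218)*(-225) = 968*(-225) = -217800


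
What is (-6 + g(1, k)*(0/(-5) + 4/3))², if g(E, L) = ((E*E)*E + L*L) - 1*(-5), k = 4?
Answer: 4900/9 ≈ 544.44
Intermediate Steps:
g(E, L) = 5 + E³ + L² (g(E, L) = (E²*E + L²) + 5 = (E³ + L²) + 5 = 5 + E³ + L²)
(-6 + g(1, k)*(0/(-5) + 4/3))² = (-6 + (5 + 1³ + 4²)*(0/(-5) + 4/3))² = (-6 + (5 + 1 + 16)*(0*(-⅕) + 4*(⅓)))² = (-6 + 22*(0 + 4/3))² = (-6 + 22*(4/3))² = (-6 + 88/3)² = (70/3)² = 4900/9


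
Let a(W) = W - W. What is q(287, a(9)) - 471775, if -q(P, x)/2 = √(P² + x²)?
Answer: -472349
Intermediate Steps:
a(W) = 0
q(P, x) = -2*√(P² + x²)
q(287, a(9)) - 471775 = -2*√(287² + 0²) - 471775 = -2*√(82369 + 0) - 471775 = -2*√82369 - 471775 = -2*287 - 471775 = -574 - 471775 = -472349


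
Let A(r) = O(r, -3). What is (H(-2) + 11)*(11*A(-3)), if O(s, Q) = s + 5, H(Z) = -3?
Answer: 176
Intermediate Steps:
O(s, Q) = 5 + s
A(r) = 5 + r
(H(-2) + 11)*(11*A(-3)) = (-3 + 11)*(11*(5 - 3)) = 8*(11*2) = 8*22 = 176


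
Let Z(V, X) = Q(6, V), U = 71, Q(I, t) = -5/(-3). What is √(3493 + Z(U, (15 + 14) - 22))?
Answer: 2*√7863/3 ≈ 59.116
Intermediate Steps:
Q(I, t) = 5/3 (Q(I, t) = -5*(-⅓) = 5/3)
Z(V, X) = 5/3
√(3493 + Z(U, (15 + 14) - 22)) = √(3493 + 5/3) = √(10484/3) = 2*√7863/3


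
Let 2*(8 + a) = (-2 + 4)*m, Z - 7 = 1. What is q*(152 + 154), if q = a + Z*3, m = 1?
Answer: 5202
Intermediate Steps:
Z = 8 (Z = 7 + 1 = 8)
a = -7 (a = -8 + ((-2 + 4)*1)/2 = -8 + (2*1)/2 = -8 + (1/2)*2 = -8 + 1 = -7)
q = 17 (q = -7 + 8*3 = -7 + 24 = 17)
q*(152 + 154) = 17*(152 + 154) = 17*306 = 5202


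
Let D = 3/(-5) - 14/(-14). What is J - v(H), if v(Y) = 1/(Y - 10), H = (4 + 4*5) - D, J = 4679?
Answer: 318167/68 ≈ 4678.9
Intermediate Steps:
D = ⅖ (D = 3*(-⅕) - 14*(-1/14) = -⅗ + 1 = ⅖ ≈ 0.40000)
H = 118/5 (H = (4 + 4*5) - 1*⅖ = (4 + 20) - ⅖ = 24 - ⅖ = 118/5 ≈ 23.600)
v(Y) = 1/(-10 + Y)
J - v(H) = 4679 - 1/(-10 + 118/5) = 4679 - 1/68/5 = 4679 - 1*5/68 = 4679 - 5/68 = 318167/68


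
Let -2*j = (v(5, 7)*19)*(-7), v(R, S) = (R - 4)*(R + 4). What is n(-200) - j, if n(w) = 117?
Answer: -963/2 ≈ -481.50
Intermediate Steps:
v(R, S) = (-4 + R)*(4 + R)
j = 1197/2 (j = -(-16 + 5²)*19*(-7)/2 = -(-16 + 25)*19*(-7)/2 = -9*19*(-7)/2 = -171*(-7)/2 = -½*(-1197) = 1197/2 ≈ 598.50)
n(-200) - j = 117 - 1*1197/2 = 117 - 1197/2 = -963/2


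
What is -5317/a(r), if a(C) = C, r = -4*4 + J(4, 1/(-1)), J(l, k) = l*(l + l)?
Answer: -5317/16 ≈ -332.31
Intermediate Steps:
J(l, k) = 2*l**2 (J(l, k) = l*(2*l) = 2*l**2)
r = 16 (r = -4*4 + 2*4**2 = -16 + 2*16 = -16 + 32 = 16)
-5317/a(r) = -5317/16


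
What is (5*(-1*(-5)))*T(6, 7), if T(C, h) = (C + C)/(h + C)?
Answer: 300/13 ≈ 23.077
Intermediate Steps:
T(C, h) = 2*C/(C + h) (T(C, h) = (2*C)/(C + h) = 2*C/(C + h))
(5*(-1*(-5)))*T(6, 7) = (5*(-1*(-5)))*(2*6/(6 + 7)) = (5*5)*(2*6/13) = 25*(2*6*(1/13)) = 25*(12/13) = 300/13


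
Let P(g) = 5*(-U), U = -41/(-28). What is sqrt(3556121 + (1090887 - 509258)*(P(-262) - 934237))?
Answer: 3*I*sqrt(11833609636023)/14 ≈ 7.3714e+5*I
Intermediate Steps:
U = 41/28 (U = -41*(-1/28) = 41/28 ≈ 1.4643)
P(g) = -205/28 (P(g) = 5*(-1*41/28) = 5*(-41/28) = -205/28)
sqrt(3556121 + (1090887 - 509258)*(P(-262) - 934237)) = sqrt(3556121 + (1090887 - 509258)*(-205/28 - 934237)) = sqrt(3556121 + 581629*(-26158841/28)) = sqrt(3556121 - 15214740531989/28) = sqrt(-15214640960601/28) = 3*I*sqrt(11833609636023)/14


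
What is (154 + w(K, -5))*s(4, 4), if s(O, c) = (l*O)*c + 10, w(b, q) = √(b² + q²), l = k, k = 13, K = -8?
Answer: 33572 + 218*√89 ≈ 35629.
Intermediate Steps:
l = 13
s(O, c) = 10 + 13*O*c (s(O, c) = (13*O)*c + 10 = 13*O*c + 10 = 10 + 13*O*c)
(154 + w(K, -5))*s(4, 4) = (154 + √((-8)² + (-5)²))*(10 + 13*4*4) = (154 + √(64 + 25))*(10 + 208) = (154 + √89)*218 = 33572 + 218*√89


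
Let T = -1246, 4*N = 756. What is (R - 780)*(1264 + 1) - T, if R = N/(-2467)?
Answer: -2431354103/2467 ≈ -9.8555e+5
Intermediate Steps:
N = 189 (N = (¼)*756 = 189)
R = -189/2467 (R = 189/(-2467) = 189*(-1/2467) = -189/2467 ≈ -0.076611)
(R - 780)*(1264 + 1) - T = (-189/2467 - 780)*(1264 + 1) - 1*(-1246) = -1924449/2467*1265 + 1246 = -2434427985/2467 + 1246 = -2431354103/2467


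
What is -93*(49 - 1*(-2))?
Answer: -4743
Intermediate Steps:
-93*(49 - 1*(-2)) = -93*(49 + 2) = -93*51 = -4743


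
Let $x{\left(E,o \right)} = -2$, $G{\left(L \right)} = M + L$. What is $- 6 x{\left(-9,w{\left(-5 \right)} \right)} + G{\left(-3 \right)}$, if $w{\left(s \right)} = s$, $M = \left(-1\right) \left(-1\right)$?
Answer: $10$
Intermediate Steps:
$M = 1$
$G{\left(L \right)} = 1 + L$
$- 6 x{\left(-9,w{\left(-5 \right)} \right)} + G{\left(-3 \right)} = \left(-6\right) \left(-2\right) + \left(1 - 3\right) = 12 - 2 = 10$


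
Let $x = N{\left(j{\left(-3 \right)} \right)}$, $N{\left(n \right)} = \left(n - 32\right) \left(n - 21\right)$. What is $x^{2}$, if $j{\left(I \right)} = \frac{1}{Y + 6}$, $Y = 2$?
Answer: $\frac{1813482225}{4096} \approx 4.4274 \cdot 10^{5}$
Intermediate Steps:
$j{\left(I \right)} = \frac{1}{8}$ ($j{\left(I \right)} = \frac{1}{2 + 6} = \frac{1}{8}$)
$N{\left(n \right)} = \left(-32 + n\right) \left(-21 + n\right)$
$x = \frac{42585}{64}$ ($x = 672 + \left(\frac{1}{8}\right)^{2} - \frac{53}{8} = 672 + \frac{1}{64} - \frac{53}{8} = \frac{42585}{64} \approx 665.39$)
$x^{2} = \left(\frac{42585}{64}\right)^{2} = \frac{1813482225}{4096}$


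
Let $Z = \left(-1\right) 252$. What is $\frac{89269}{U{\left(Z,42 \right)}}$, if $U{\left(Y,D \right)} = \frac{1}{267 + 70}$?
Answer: $30083653$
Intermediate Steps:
$Z = -252$
$U{\left(Y,D \right)} = \frac{1}{337}$
$\frac{89269}{U{\left(Z,42 \right)}} = 89269 \frac{1}{\frac{1}{337}} = 89269 \cdot 337 = 30083653$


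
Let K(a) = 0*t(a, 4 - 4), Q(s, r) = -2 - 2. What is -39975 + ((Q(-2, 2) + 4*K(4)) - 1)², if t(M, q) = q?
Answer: -39950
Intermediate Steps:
Q(s, r) = -4
K(a) = 0 (K(a) = 0*(4 - 4) = 0*0 = 0)
-39975 + ((Q(-2, 2) + 4*K(4)) - 1)² = -39975 + ((-4 + 4*0) - 1)² = -39975 + ((-4 + 0) - 1)² = -39975 + (-4 - 1)² = -39975 + (-5)² = -39975 + 25 = -39950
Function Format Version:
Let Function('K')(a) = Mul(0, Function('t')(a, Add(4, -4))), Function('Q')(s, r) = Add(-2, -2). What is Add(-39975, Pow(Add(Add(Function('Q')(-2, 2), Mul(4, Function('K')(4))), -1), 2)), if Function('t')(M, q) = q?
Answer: -39950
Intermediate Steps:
Function('Q')(s, r) = -4
Function('K')(a) = 0 (Function('K')(a) = Mul(0, Add(4, -4)) = Mul(0, 0) = 0)
Add(-39975, Pow(Add(Add(Function('Q')(-2, 2), Mul(4, Function('K')(4))), -1), 2)) = Add(-39975, Pow(Add(Add(-4, Mul(4, 0)), -1), 2)) = Add(-39975, Pow(Add(Add(-4, 0), -1), 2)) = Add(-39975, Pow(Add(-4, -1), 2)) = Add(-39975, Pow(-5, 2)) = Add(-39975, 25) = -39950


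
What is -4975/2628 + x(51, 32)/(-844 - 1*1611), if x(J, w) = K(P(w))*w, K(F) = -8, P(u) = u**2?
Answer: -11540857/6451740 ≈ -1.7888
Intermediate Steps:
x(J, w) = -8*w
-4975/2628 + x(51, 32)/(-844 - 1*1611) = -4975/2628 + (-8*32)/(-844 - 1*1611) = -4975*1/2628 - 256/(-844 - 1611) = -4975/2628 - 256/(-2455) = -4975/2628 - 256*(-1/2455) = -4975/2628 + 256/2455 = -11540857/6451740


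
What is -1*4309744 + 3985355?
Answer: -324389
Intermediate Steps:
-1*4309744 + 3985355 = -4309744 + 3985355 = -324389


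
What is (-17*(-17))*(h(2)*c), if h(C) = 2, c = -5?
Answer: -2890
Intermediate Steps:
(-17*(-17))*(h(2)*c) = (-17*(-17))*(2*(-5)) = 289*(-10) = -2890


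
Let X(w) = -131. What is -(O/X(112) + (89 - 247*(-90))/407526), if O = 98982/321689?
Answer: -900213021089/17173658715234 ≈ -0.052418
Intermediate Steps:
O = 98982/321689 (O = 98982*(1/321689) = 98982/321689 ≈ 0.30769)
-(O/X(112) + (89 - 247*(-90))/407526) = -((98982/321689)/(-131) + (89 - 247*(-90))/407526) = -((98982/321689)*(-1/131) + (89 + 22230)*(1/407526)) = -(-98982/42141259 + 22319*(1/407526)) = -(-98982/42141259 + 22319/407526) = -1*900213021089/17173658715234 = -900213021089/17173658715234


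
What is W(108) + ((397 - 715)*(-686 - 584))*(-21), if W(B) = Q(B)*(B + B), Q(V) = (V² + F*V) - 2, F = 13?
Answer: -5658804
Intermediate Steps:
Q(V) = -2 + V² + 13*V (Q(V) = (V² + 13*V) - 2 = -2 + V² + 13*V)
W(B) = 2*B*(-2 + B² + 13*B) (W(B) = (-2 + B² + 13*B)*(B + B) = (-2 + B² + 13*B)*(2*B) = 2*B*(-2 + B² + 13*B))
W(108) + ((397 - 715)*(-686 - 584))*(-21) = 2*108*(-2 + 108² + 13*108) + ((397 - 715)*(-686 - 584))*(-21) = 2*108*(-2 + 11664 + 1404) - 318*(-1270)*(-21) = 2*108*13066 + 403860*(-21) = 2822256 - 8481060 = -5658804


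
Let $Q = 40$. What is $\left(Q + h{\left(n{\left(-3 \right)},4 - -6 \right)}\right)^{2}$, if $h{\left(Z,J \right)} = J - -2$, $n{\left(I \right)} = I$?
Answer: $2704$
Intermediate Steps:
$h{\left(Z,J \right)} = 2 + J$ ($h{\left(Z,J \right)} = J + 2 = 2 + J$)
$\left(Q + h{\left(n{\left(-3 \right)},4 - -6 \right)}\right)^{2} = \left(40 + \left(2 + \left(4 - -6\right)\right)\right)^{2} = \left(40 + \left(2 + \left(4 + 6\right)\right)\right)^{2} = \left(40 + \left(2 + 10\right)\right)^{2} = \left(40 + 12\right)^{2} = 52^{2} = 2704$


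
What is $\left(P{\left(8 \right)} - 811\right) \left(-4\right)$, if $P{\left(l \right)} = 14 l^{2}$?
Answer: $-340$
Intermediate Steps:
$\left(P{\left(8 \right)} - 811\right) \left(-4\right) = \left(14 \cdot 8^{2} - 811\right) \left(-4\right) = \left(14 \cdot 64 - 811\right) \left(-4\right) = \left(896 - 811\right) \left(-4\right) = 85 \left(-4\right) = -340$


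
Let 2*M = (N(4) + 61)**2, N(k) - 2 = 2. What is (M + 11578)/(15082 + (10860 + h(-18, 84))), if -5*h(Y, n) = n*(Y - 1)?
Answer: 136905/262612 ≈ 0.52132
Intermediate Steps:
N(k) = 4 (N(k) = 2 + 2 = 4)
h(Y, n) = -n*(-1 + Y)/5 (h(Y, n) = -n*(Y - 1)/5 = -n*(-1 + Y)/5)
M = 4225/2 (M = (4 + 61)**2/2 = (1/2)*65**2 = (1/2)*4225 = 4225/2 ≈ 2112.5)
(M + 11578)/(15082 + (10860 + h(-18, 84))) = (4225/2 + 11578)/(15082 + (10860 + (1/5)*84*(1 - 1*(-18)))) = 27381/(2*(15082 + (10860 + (1/5)*84*(1 + 18)))) = 27381/(2*(15082 + (10860 + (1/5)*84*19))) = 27381/(2*(15082 + (10860 + 1596/5))) = 27381/(2*(15082 + 55896/5)) = 27381/(2*(131306/5)) = (27381/2)*(5/131306) = 136905/262612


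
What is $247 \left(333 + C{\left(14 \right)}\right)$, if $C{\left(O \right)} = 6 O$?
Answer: $102999$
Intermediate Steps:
$247 \left(333 + C{\left(14 \right)}\right) = 247 \left(333 + 6 \cdot 14\right) = 247 \left(333 + 84\right) = 247 \cdot 417 = 102999$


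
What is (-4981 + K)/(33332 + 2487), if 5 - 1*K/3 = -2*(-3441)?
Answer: -25612/35819 ≈ -0.71504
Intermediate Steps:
K = -20631 (K = 15 - (-6)*(-3441) = 15 - 3*6882 = 15 - 20646 = -20631)
(-4981 + K)/(33332 + 2487) = (-4981 - 20631)/(33332 + 2487) = -25612/35819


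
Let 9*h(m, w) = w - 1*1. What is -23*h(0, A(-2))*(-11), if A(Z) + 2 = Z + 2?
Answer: -253/3 ≈ -84.333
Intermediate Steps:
A(Z) = Z (A(Z) = -2 + (Z + 2) = -2 + (2 + Z) = Z)
h(m, w) = -⅑ + w/9 (h(m, w) = (w - 1*1)/9 = (w - 1)/9 = (-1 + w)/9 = -⅑ + w/9)
-23*h(0, A(-2))*(-11) = -23*(-⅑ + (⅑)*(-2))*(-11) = -23*(-⅑ - 2/9)*(-11) = -23*(-⅓)*(-11) = (23/3)*(-11) = -253/3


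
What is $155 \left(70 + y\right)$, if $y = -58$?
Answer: $1860$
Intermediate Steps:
$155 \left(70 + y\right) = 155 \left(70 - 58\right) = 155 \cdot 12 = 1860$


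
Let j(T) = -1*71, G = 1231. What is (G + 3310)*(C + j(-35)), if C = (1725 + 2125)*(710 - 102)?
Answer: 10629250389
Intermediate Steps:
j(T) = -71
C = 2340800 (C = 3850*608 = 2340800)
(G + 3310)*(C + j(-35)) = (1231 + 3310)*(2340800 - 71) = 4541*2340729 = 10629250389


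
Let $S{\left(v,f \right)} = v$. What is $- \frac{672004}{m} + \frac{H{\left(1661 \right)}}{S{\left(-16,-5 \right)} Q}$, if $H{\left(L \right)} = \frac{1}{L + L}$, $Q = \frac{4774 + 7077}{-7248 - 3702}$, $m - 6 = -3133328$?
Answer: $\frac{105833138509327}{493423291004336} \approx 0.21449$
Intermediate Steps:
$m = -3133322$ ($m = 6 - 3133328 = -3133322$)
$Q = - \frac{11851}{10950}$ ($Q = \frac{11851}{-10950} = 11851 \left(- \frac{1}{10950}\right) = - \frac{11851}{10950} \approx -1.0823$)
$H{\left(L \right)} = \frac{1}{2 L}$
$- \frac{672004}{m} + \frac{H{\left(1661 \right)}}{S{\left(-16,-5 \right)} Q} = - \frac{672004}{-3133322} + \frac{\frac{1}{2} \cdot \frac{1}{1661}}{\left(-16\right) \left(- \frac{11851}{10950}\right)} = \left(-672004\right) \left(- \frac{1}{3133322}\right) + \frac{\frac{1}{2} \cdot \frac{1}{1661}}{\frac{94808}{5475}} = \frac{336002}{1566661} + \frac{1}{3322} \cdot \frac{5475}{94808} = \frac{336002}{1566661} + \frac{5475}{314952176} = \frac{105833138509327}{493423291004336}$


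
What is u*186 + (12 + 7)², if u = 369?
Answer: 68995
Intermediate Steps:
u*186 + (12 + 7)² = 369*186 + (12 + 7)² = 68634 + 19² = 68634 + 361 = 68995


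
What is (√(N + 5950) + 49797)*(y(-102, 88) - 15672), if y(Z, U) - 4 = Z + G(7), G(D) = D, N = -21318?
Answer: -784950111 - 31526*I*√3842 ≈ -7.8495e+8 - 1.9541e+6*I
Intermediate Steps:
y(Z, U) = 11 + Z (y(Z, U) = 4 + (Z + 7) = 4 + (7 + Z) = 11 + Z)
(√(N + 5950) + 49797)*(y(-102, 88) - 15672) = (√(-21318 + 5950) + 49797)*((11 - 102) - 15672) = (√(-15368) + 49797)*(-91 - 15672) = (2*I*√3842 + 49797)*(-15763) = (49797 + 2*I*√3842)*(-15763) = -784950111 - 31526*I*√3842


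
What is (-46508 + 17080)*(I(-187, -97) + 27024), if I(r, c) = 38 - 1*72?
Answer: -794261720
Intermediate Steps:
I(r, c) = -34 (I(r, c) = 38 - 72 = -34)
(-46508 + 17080)*(I(-187, -97) + 27024) = (-46508 + 17080)*(-34 + 27024) = -29428*26990 = -794261720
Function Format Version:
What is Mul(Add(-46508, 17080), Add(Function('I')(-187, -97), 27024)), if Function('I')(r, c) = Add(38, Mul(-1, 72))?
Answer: -794261720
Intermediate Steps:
Function('I')(r, c) = -34 (Function('I')(r, c) = Add(38, -72) = -34)
Mul(Add(-46508, 17080), Add(Function('I')(-187, -97), 27024)) = Mul(Add(-46508, 17080), Add(-34, 27024)) = Mul(-29428, 26990) = -794261720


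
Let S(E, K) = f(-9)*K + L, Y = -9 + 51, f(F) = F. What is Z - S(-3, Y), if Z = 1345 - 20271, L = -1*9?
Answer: -18539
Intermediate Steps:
Y = 42
L = -9
S(E, K) = -9 - 9*K (S(E, K) = -9*K - 9 = -9 - 9*K)
Z = -18926
Z - S(-3, Y) = -18926 - (-9 - 9*42) = -18926 - (-9 - 378) = -18926 - 1*(-387) = -18926 + 387 = -18539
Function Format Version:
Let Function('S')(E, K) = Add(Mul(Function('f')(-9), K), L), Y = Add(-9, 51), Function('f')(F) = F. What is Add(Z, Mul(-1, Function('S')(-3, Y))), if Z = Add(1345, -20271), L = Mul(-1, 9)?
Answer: -18539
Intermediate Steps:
Y = 42
L = -9
Function('S')(E, K) = Add(-9, Mul(-9, K)) (Function('S')(E, K) = Add(Mul(-9, K), -9) = Add(-9, Mul(-9, K)))
Z = -18926
Add(Z, Mul(-1, Function('S')(-3, Y))) = Add(-18926, Mul(-1, Add(-9, Mul(-9, 42)))) = Add(-18926, Mul(-1, Add(-9, -378))) = Add(-18926, Mul(-1, -387)) = Add(-18926, 387) = -18539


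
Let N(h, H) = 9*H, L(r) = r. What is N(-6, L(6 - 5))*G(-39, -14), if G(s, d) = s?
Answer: -351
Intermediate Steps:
N(-6, L(6 - 5))*G(-39, -14) = (9*(6 - 5))*(-39) = (9*1)*(-39) = 9*(-39) = -351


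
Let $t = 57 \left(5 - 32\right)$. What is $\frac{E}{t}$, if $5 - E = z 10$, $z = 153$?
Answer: $\frac{1525}{1539} \approx 0.9909$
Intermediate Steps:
$t = -1539$ ($t = 57 \left(-27\right) = -1539$)
$E = -1525$ ($E = 5 - 153 \cdot 10 = 5 - 1530 = -1525$)
$\frac{E}{t} = - \frac{1525}{-1539} = \left(-1525\right) \left(- \frac{1}{1539}\right) = \frac{1525}{1539}$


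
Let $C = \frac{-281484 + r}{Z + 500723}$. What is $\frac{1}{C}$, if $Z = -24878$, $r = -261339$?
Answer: $- \frac{158615}{180941} \approx -0.87661$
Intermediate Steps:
$C = - \frac{180941}{158615}$ ($C = \frac{-281484 - 261339}{-24878 + 500723} = - \frac{542823}{475845} = \left(-542823\right) \frac{1}{475845} = - \frac{180941}{158615} \approx -1.1408$)
$\frac{1}{C} = \frac{1}{- \frac{180941}{158615}} = - \frac{158615}{180941}$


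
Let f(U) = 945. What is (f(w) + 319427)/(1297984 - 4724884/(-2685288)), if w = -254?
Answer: 16544059368/67028184313 ≈ 0.24682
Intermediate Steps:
(f(w) + 319427)/(1297984 - 4724884/(-2685288)) = (945 + 319427)/(1297984 - 4724884/(-2685288)) = 320372/(1297984 - 4724884*(-1/2685288)) = 320372/(1297984 + 1181221/671322) = 320372/(871366396069/671322) = 320372*(671322/871366396069) = 16544059368/67028184313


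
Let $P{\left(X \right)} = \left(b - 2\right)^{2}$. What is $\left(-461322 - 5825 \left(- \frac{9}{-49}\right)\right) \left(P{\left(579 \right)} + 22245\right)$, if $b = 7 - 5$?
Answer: $- \frac{504009480735}{49} \approx -1.0286 \cdot 10^{10}$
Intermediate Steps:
$b = 2$
$P{\left(X \right)} = 0$ ($P{\left(X \right)} = \left(2 - 2\right)^{2} = 0^{2} = 0$)
$\left(-461322 - 5825 \left(- \frac{9}{-49}\right)\right) \left(P{\left(579 \right)} + 22245\right) = \left(-461322 - 5825 \left(- \frac{9}{-49}\right)\right) \left(0 + 22245\right) = \left(-461322 - 5825 \left(\left(-9\right) \left(- \frac{1}{49}\right)\right)\right) 22245 = \left(-461322 - \frac{52425}{49}\right) 22245 = \left(- \frac{22657203}{49}\right) 22245 = - \frac{504009480735}{49}$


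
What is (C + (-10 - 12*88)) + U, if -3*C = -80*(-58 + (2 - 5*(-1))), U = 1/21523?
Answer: -52214797/21523 ≈ -2426.0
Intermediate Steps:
U = 1/21523 ≈ 4.6462e-5
C = -1360 (C = -(-80)*(-58 + (2 - 5*(-1)))/3 = -(-80)*(-58 + (2 + 5))/3 = -(-80)*(-58 + 7)/3 = -(-80)*(-51)/3 = -⅓*4080 = -1360)
(C + (-10 - 12*88)) + U = (-1360 + (-10 - 12*88)) + 1/21523 = (-1360 + (-10 - 1056)) + 1/21523 = (-1360 - 1066) + 1/21523 = -2426 + 1/21523 = -52214797/21523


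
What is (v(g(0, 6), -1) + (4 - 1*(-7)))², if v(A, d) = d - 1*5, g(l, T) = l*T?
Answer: 25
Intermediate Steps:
g(l, T) = T*l
v(A, d) = -5 + d (v(A, d) = d - 5 = -5 + d)
(v(g(0, 6), -1) + (4 - 1*(-7)))² = ((-5 - 1) + (4 - 1*(-7)))² = (-6 + (4 + 7))² = (-6 + 11)² = 5² = 25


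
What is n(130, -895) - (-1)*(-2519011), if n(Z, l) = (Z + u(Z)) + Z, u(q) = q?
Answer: -2518621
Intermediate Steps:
n(Z, l) = 3*Z (n(Z, l) = (Z + Z) + Z = 2*Z + Z = 3*Z)
n(130, -895) - (-1)*(-2519011) = 3*130 - (-1)*(-2519011) = 390 - 1*2519011 = 390 - 2519011 = -2518621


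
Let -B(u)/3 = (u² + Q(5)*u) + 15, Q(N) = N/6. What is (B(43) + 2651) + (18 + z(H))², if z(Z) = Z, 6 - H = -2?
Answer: -4745/2 ≈ -2372.5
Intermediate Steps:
H = 8 (H = 6 - 1*(-2) = 6 + 2 = 8)
Q(N) = N/6 (Q(N) = N*(⅙) = N/6)
B(u) = -45 - 3*u² - 5*u/2 (B(u) = -3*((u² + ((⅙)*5)*u) + 15) = -3*((u² + 5*u/6) + 15) = -3*(15 + u² + 5*u/6) = -45 - 3*u² - 5*u/2)
(B(43) + 2651) + (18 + z(H))² = ((-45 - 3*43² - 5/2*43) + 2651) + (18 + 8)² = ((-45 - 3*1849 - 215/2) + 2651) + 26² = ((-45 - 5547 - 215/2) + 2651) + 676 = (-11399/2 + 2651) + 676 = -6097/2 + 676 = -4745/2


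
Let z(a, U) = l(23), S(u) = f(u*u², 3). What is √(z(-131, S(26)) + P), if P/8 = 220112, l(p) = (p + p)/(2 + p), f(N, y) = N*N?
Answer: √44022446/5 ≈ 1327.0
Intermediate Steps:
f(N, y) = N²
l(p) = 2*p/(2 + p) (l(p) = (2*p)/(2 + p) = 2*p/(2 + p))
S(u) = u⁶ (S(u) = (u*u²)² = (u³)² = u⁶)
z(a, U) = 46/25 (z(a, U) = 2*23/(2 + 23) = 2*23/25 = 2*23*(1/25) = 46/25)
P = 1760896 (P = 8*220112 = 1760896)
√(z(-131, S(26)) + P) = √(46/25 + 1760896) = √(44022446/25) = √44022446/5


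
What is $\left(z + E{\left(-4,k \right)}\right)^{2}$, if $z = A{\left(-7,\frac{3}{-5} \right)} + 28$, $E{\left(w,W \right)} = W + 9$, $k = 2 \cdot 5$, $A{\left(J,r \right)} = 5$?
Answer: $2704$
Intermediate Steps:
$k = 10$
$E{\left(w,W \right)} = 9 + W$
$z = 33$ ($z = 5 + 28 = 33$)
$\left(z + E{\left(-4,k \right)}\right)^{2} = \left(33 + \left(9 + 10\right)\right)^{2} = \left(33 + 19\right)^{2} = 52^{2} = 2704$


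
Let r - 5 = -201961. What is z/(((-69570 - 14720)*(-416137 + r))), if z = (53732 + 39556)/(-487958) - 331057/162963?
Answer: -930233705/21804580299500772102 ≈ -4.2662e-11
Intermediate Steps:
r = -201956 (r = 5 - 201961 = -201956)
z = -4651168525/2092607883 (z = 93288*(-1/487958) - 331057*1/162963 = -46644/243979 - 331057/162963 = -4651168525/2092607883 ≈ -2.2227)
z/(((-69570 - 14720)*(-416137 + r))) = -4651168525*1/((-416137 - 201956)*(-69570 - 14720))/2092607883 = -4651168525/(2092607883*((-84290*(-618093)))) = -4651168525/2092607883/52099058970 = -4651168525/2092607883*1/52099058970 = -930233705/21804580299500772102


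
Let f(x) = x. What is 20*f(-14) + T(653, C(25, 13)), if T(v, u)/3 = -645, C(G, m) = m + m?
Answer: -2215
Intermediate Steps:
C(G, m) = 2*m
T(v, u) = -1935 (T(v, u) = 3*(-645) = -1935)
20*f(-14) + T(653, C(25, 13)) = 20*(-14) - 1935 = -280 - 1935 = -2215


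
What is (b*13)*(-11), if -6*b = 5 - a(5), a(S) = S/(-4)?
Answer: 3575/24 ≈ 148.96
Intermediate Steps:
a(S) = -S/4 (a(S) = S*(-¼) = -S/4)
b = -25/24 (b = -(5 - (-1)*5/4)/6 = -(5 - 1*(-5/4))/6 = -(5 + 5/4)/6 = -⅙*25/4 = -25/24 ≈ -1.0417)
(b*13)*(-11) = -25/24*13*(-11) = -325/24*(-11) = 3575/24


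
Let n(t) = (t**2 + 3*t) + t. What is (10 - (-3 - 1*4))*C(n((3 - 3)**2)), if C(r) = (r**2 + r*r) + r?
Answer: 0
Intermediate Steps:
n(t) = t**2 + 4*t
C(r) = r + 2*r**2 (C(r) = (r**2 + r**2) + r = 2*r**2 + r = r + 2*r**2)
(10 - (-3 - 1*4))*C(n((3 - 3)**2)) = (10 - (-3 - 1*4))*(((3 - 3)**2*(4 + (3 - 3)**2))*(1 + 2*((3 - 3)**2*(4 + (3 - 3)**2)))) = (10 - (-3 - 4))*((0**2*(4 + 0**2))*(1 + 2*(0**2*(4 + 0**2)))) = (10 - 1*(-7))*((0*(4 + 0))*(1 + 2*(0*(4 + 0)))) = (10 + 7)*((0*4)*(1 + 2*(0*4))) = 17*(0*(1 + 2*0)) = 17*(0*(1 + 0)) = 17*(0*1) = 17*0 = 0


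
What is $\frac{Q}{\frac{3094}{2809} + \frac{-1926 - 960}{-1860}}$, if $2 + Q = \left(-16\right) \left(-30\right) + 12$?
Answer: $\frac{426687100}{2310269} \approx 184.69$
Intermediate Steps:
$Q = 490$ ($Q = -2 + \left(\left(-16\right) \left(-30\right) + 12\right) = -2 + \left(480 + 12\right) = -2 + 492 = 490$)
$\frac{Q}{\frac{3094}{2809} + \frac{-1926 - 960}{-1860}} = \frac{490}{\frac{3094}{2809} + \frac{-1926 - 960}{-1860}} = \frac{490}{3094 \cdot \frac{1}{2809} + \left(-1926 - 960\right) \left(- \frac{1}{1860}\right)} = \frac{490}{\frac{3094}{2809} - - \frac{481}{310}} = \frac{490}{\frac{3094}{2809} + \frac{481}{310}} = \frac{490}{\frac{2310269}{870790}} = 490 \cdot \frac{870790}{2310269} = \frac{426687100}{2310269}$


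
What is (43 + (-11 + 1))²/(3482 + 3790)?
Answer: 121/808 ≈ 0.14975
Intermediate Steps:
(43 + (-11 + 1))²/(3482 + 3790) = (43 - 10)²/7272 = 33²*(1/7272) = 1089*(1/7272) = 121/808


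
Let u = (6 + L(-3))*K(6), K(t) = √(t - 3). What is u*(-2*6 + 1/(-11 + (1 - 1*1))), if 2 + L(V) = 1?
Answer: -665*√3/11 ≈ -104.71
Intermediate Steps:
K(t) = √(-3 + t)
L(V) = -1 (L(V) = -2 + 1 = -1)
u = 5*√3 (u = (6 - 1)*√(-3 + 6) = 5*√3 ≈ 8.6602)
u*(-2*6 + 1/(-11 + (1 - 1*1))) = (5*√3)*(-2*6 + 1/(-11 + (1 - 1*1))) = (5*√3)*(-12 + 1/(-11 + (1 - 1))) = (5*√3)*(-12 + 1/(-11 + 0)) = (5*√3)*(-12 + 1/(-11)) = (5*√3)*(-12 - 1/11) = (5*√3)*(-133/11) = -665*√3/11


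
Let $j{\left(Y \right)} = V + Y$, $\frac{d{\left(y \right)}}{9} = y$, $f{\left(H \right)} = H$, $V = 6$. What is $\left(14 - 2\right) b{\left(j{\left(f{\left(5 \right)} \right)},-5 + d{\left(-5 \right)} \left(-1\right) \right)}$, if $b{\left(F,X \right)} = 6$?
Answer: $72$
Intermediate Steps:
$d{\left(y \right)} = 9 y$
$j{\left(Y \right)} = 6 + Y$
$\left(14 - 2\right) b{\left(j{\left(f{\left(5 \right)} \right)},-5 + d{\left(-5 \right)} \left(-1\right) \right)} = \left(14 - 2\right) 6 = 12 \cdot 6 = 72$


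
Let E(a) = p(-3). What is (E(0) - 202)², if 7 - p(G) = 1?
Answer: 38416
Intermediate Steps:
p(G) = 6 (p(G) = 7 - 1*1 = 7 - 1 = 6)
E(a) = 6
(E(0) - 202)² = (6 - 202)² = (-196)² = 38416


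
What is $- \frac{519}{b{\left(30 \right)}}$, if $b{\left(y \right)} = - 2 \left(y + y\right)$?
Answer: $\frac{173}{40} \approx 4.325$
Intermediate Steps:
$b{\left(y \right)} = - 4 y$ ($b{\left(y \right)} = - 2 \cdot 2 y = - 4 y$)
$- \frac{519}{b{\left(30 \right)}} = - \frac{519}{\left(-4\right) 30} = - \frac{519}{-120} = \left(-519\right) \left(- \frac{1}{120}\right) = \frac{173}{40}$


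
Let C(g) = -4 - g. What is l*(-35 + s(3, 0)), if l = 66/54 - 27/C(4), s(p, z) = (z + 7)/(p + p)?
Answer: -67193/432 ≈ -155.54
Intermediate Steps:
s(p, z) = (7 + z)/(2*p) (s(p, z) = (7 + z)/((2*p)) = (7 + z)*(1/(2*p)) = (7 + z)/(2*p))
l = 331/72 (l = 66/54 - 27/(-4 - 1*4) = 66*(1/54) - 27/(-4 - 4) = 11/9 - 27/(-8) = 11/9 - 27*(-⅛) = 11/9 + 27/8 = 331/72 ≈ 4.5972)
l*(-35 + s(3, 0)) = 331*(-35 + (½)*(7 + 0)/3)/72 = 331*(-35 + (½)*(⅓)*7)/72 = 331*(-35 + 7/6)/72 = (331/72)*(-203/6) = -67193/432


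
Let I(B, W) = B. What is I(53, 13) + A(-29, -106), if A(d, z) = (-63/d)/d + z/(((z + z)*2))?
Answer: 178881/3364 ≈ 53.175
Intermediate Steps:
A(d, z) = ¼ - 63/d² (A(d, z) = -63/d² + z/(((2*z)*2)) = -63/d² + z/((4*z)) = -63/d² + z*(1/(4*z)) = -63/d² + ¼ = ¼ - 63/d²)
I(53, 13) + A(-29, -106) = 53 + (¼ - 63/(-29)²) = 53 + (¼ - 63*1/841) = 53 + (¼ - 63/841) = 53 + 589/3364 = 178881/3364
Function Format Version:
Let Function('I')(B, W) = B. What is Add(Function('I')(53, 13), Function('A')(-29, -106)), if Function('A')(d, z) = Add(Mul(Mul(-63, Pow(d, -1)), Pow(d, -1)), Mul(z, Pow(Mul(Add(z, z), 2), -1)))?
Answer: Rational(178881, 3364) ≈ 53.175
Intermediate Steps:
Function('A')(d, z) = Add(Rational(1, 4), Mul(-63, Pow(d, -2))) (Function('A')(d, z) = Add(Mul(-63, Pow(d, -2)), Mul(z, Pow(Mul(Mul(2, z), 2), -1))) = Add(Mul(-63, Pow(d, -2)), Mul(z, Pow(Mul(4, z), -1))) = Add(Mul(-63, Pow(d, -2)), Mul(z, Mul(Rational(1, 4), Pow(z, -1)))) = Add(Mul(-63, Pow(d, -2)), Rational(1, 4)) = Add(Rational(1, 4), Mul(-63, Pow(d, -2))))
Add(Function('I')(53, 13), Function('A')(-29, -106)) = Add(53, Add(Rational(1, 4), Mul(-63, Pow(-29, -2)))) = Add(53, Add(Rational(1, 4), Mul(-63, Rational(1, 841)))) = Add(53, Add(Rational(1, 4), Rational(-63, 841))) = Add(53, Rational(589, 3364)) = Rational(178881, 3364)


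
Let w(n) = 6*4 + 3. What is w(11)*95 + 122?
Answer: 2687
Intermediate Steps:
w(n) = 27 (w(n) = 24 + 3 = 27)
w(11)*95 + 122 = 27*95 + 122 = 2565 + 122 = 2687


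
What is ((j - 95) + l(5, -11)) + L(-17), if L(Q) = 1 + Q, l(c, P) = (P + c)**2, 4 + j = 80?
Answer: 1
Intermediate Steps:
j = 76 (j = -4 + 80 = 76)
((j - 95) + l(5, -11)) + L(-17) = ((76 - 95) + (-11 + 5)**2) + (1 - 17) = (-19 + (-6)**2) - 16 = (-19 + 36) - 16 = 17 - 16 = 1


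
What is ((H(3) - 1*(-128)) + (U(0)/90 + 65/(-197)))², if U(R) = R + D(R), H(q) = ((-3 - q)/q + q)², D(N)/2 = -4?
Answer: 1299308176384/78588225 ≈ 16533.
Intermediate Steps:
D(N) = -8 (D(N) = 2*(-4) = -8)
H(q) = (q + (-3 - q)/q)² (H(q) = ((-3 - q)/q + q)² = (q + (-3 - q)/q)²)
U(R) = -8 + R (U(R) = R - 8 = -8 + R)
((H(3) - 1*(-128)) + (U(0)/90 + 65/(-197)))² = (((3 + 3 - 1*3²)²/3² - 1*(-128)) + ((-8 + 0)/90 + 65/(-197)))² = (((3 + 3 - 1*9)²/9 + 128) + (-8*1/90 + 65*(-1/197)))² = (((3 + 3 - 9)²/9 + 128) + (-4/45 - 65/197))² = (((⅑)*(-3)² + 128) - 3713/8865)² = (((⅑)*9 + 128) - 3713/8865)² = ((1 + 128) - 3713/8865)² = (129 - 3713/8865)² = (1139872/8865)² = 1299308176384/78588225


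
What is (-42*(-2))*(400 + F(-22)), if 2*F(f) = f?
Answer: 32676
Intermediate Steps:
F(f) = f/2
(-42*(-2))*(400 + F(-22)) = (-42*(-2))*(400 + (½)*(-22)) = 84*(400 - 11) = 84*389 = 32676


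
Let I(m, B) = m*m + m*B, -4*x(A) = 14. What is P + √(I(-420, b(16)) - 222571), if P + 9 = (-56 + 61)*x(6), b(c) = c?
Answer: -53/2 + I*√52891 ≈ -26.5 + 229.98*I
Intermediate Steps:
x(A) = -7/2 (x(A) = -¼*14 = -7/2)
I(m, B) = m² + B*m
P = -53/2 (P = -9 + (-56 + 61)*(-7/2) = -9 + 5*(-7/2) = -9 - 35/2 = -53/2 ≈ -26.500)
P + √(I(-420, b(16)) - 222571) = -53/2 + √(-420*(16 - 420) - 222571) = -53/2 + √(-420*(-404) - 222571) = -53/2 + √(169680 - 222571) = -53/2 + √(-52891) = -53/2 + I*√52891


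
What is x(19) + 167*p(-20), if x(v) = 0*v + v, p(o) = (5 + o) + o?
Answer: -5826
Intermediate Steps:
p(o) = 5 + 2*o
x(v) = v (x(v) = 0 + v = v)
x(19) + 167*p(-20) = 19 + 167*(5 + 2*(-20)) = 19 + 167*(5 - 40) = 19 + 167*(-35) = 19 - 5845 = -5826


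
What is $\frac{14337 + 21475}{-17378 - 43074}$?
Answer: $- \frac{1279}{2159} \approx -0.5924$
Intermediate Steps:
$\frac{14337 + 21475}{-17378 - 43074} = \frac{35812}{-60452} = 35812 \left(- \frac{1}{60452}\right) = - \frac{1279}{2159}$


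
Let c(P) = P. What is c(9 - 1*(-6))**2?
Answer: 225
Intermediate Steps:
c(9 - 1*(-6))**2 = (9 - 1*(-6))**2 = (9 + 6)**2 = 15**2 = 225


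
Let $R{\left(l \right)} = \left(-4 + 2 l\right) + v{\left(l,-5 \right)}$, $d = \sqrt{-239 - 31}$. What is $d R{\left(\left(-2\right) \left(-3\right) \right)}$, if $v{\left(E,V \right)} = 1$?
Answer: $27 i \sqrt{30} \approx 147.89 i$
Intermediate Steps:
$d = 3 i \sqrt{30}$ ($d = \sqrt{-270} = 3 i \sqrt{30} \approx 16.432 i$)
$R{\left(l \right)} = -3 + 2 l$ ($R{\left(l \right)} = \left(-4 + 2 l\right) + 1 = -3 + 2 l$)
$d R{\left(\left(-2\right) \left(-3\right) \right)} = 3 i \sqrt{30} \left(-3 + 2 \left(\left(-2\right) \left(-3\right)\right)\right) = 3 i \sqrt{30} \left(-3 + 2 \cdot 6\right) = 3 i \sqrt{30} \left(-3 + 12\right) = 3 i \sqrt{30} \cdot 9 = 27 i \sqrt{30}$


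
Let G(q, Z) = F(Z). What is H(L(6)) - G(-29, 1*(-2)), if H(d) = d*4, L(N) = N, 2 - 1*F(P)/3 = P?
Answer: 12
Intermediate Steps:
F(P) = 6 - 3*P
G(q, Z) = 6 - 3*Z
H(d) = 4*d
H(L(6)) - G(-29, 1*(-2)) = 4*6 - (6 - 3*(-2)) = 24 - (6 - 3*(-2)) = 24 - (6 + 6) = 24 - 1*12 = 24 - 12 = 12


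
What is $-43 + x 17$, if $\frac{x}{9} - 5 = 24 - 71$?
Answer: $-6469$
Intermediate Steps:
$x = -378$ ($x = 45 + 9 \left(24 - 71\right) = 45 + 9 \left(-47\right) = 45 - 423 = -378$)
$-43 + x 17 = -43 - 6426 = -6469$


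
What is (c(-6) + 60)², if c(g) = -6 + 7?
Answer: 3721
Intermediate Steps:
c(g) = 1
(c(-6) + 60)² = (1 + 60)² = 61² = 3721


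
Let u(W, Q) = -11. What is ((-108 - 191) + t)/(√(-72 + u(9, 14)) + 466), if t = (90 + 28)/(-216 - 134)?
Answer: -24410944/38016825 + 52384*I*√83/38016825 ≈ -0.64211 + 0.012553*I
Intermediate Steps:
t = -59/175 (t = 118/(-350) = 118*(-1/350) = -59/175 ≈ -0.33714)
((-108 - 191) + t)/(√(-72 + u(9, 14)) + 466) = ((-108 - 191) - 59/175)/(√(-72 - 11) + 466) = (-299 - 59/175)/(√(-83) + 466) = -52384/(175*(I*√83 + 466)) = -52384/(175*(466 + I*√83))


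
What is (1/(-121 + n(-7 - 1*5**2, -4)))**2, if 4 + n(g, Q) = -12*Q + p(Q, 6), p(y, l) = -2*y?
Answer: 1/4761 ≈ 0.00021004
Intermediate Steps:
n(g, Q) = -4 - 14*Q (n(g, Q) = -4 + (-12*Q - 2*Q) = -4 - 14*Q)
(1/(-121 + n(-7 - 1*5**2, -4)))**2 = (1/(-121 + (-4 - 14*(-4))))**2 = (1/(-121 + (-4 + 56)))**2 = (1/(-121 + 52))**2 = (1/(-69))**2 = (-1/69)**2 = 1/4761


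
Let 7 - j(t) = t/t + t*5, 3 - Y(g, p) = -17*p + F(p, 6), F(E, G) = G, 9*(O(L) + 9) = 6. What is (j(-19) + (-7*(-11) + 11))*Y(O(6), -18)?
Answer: -58401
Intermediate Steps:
O(L) = -25/3 (O(L) = -9 + (1/9)*6 = -9 + 2/3 = -25/3)
Y(g, p) = -3 + 17*p (Y(g, p) = 3 - (-17*p + 6) = 3 - (6 - 17*p) = 3 + (-6 + 17*p) = -3 + 17*p)
j(t) = 6 - 5*t (j(t) = 7 - (t/t + t*5) = 7 - (1 + 5*t) = 7 + (-1 - 5*t) = 6 - 5*t)
(j(-19) + (-7*(-11) + 11))*Y(O(6), -18) = ((6 - 5*(-19)) + (-7*(-11) + 11))*(-3 + 17*(-18)) = ((6 + 95) + (77 + 11))*(-3 - 306) = (101 + 88)*(-309) = 189*(-309) = -58401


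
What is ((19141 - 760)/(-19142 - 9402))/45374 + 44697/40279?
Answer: 1231677086139/1109948225792 ≈ 1.1097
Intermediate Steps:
((19141 - 760)/(-19142 - 9402))/45374 + 44697/40279 = (18381/(-28544))*(1/45374) + 44697*(1/40279) = (18381*(-1/28544))*(1/45374) + 951/857 = -18381/28544*1/45374 + 951/857 = -18381/1295155456 + 951/857 = 1231677086139/1109948225792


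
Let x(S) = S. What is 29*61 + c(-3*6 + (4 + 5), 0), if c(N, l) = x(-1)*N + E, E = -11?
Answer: 1767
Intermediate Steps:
c(N, l) = -11 - N (c(N, l) = -N - 11 = -11 - N)
29*61 + c(-3*6 + (4 + 5), 0) = 29*61 + (-11 - (-3*6 + (4 + 5))) = 1769 + (-11 - (-18 + 9)) = 1769 + (-11 - 1*(-9)) = 1769 + (-11 + 9) = 1769 - 2 = 1767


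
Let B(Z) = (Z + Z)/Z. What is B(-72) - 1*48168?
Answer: -48166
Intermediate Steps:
B(Z) = 2 (B(Z) = (2*Z)/Z = 2)
B(-72) - 1*48168 = 2 - 1*48168 = 2 - 48168 = -48166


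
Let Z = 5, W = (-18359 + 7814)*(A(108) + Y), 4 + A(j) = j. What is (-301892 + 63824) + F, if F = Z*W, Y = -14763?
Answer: 772657707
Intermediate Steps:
A(j) = -4 + j
W = 154579155 (W = (-18359 + 7814)*((-4 + 108) - 14763) = -10545*(104 - 14763) = -10545*(-14659) = 154579155)
F = 772895775 (F = 5*154579155 = 772895775)
(-301892 + 63824) + F = (-301892 + 63824) + 772895775 = -238068 + 772895775 = 772657707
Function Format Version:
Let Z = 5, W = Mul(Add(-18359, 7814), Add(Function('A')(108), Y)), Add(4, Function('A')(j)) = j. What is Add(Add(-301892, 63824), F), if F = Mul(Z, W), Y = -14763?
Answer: 772657707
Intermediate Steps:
Function('A')(j) = Add(-4, j)
W = 154579155 (W = Mul(Add(-18359, 7814), Add(Add(-4, 108), -14763)) = Mul(-10545, Add(104, -14763)) = Mul(-10545, -14659) = 154579155)
F = 772895775 (F = Mul(5, 154579155) = 772895775)
Add(Add(-301892, 63824), F) = Add(Add(-301892, 63824), 772895775) = Add(-238068, 772895775) = 772657707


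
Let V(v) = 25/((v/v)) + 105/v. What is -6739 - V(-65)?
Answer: -87911/13 ≈ -6762.4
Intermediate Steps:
V(v) = 25 + 105/v (V(v) = 25/1 + 105/v = 25*1 + 105/v = 25 + 105/v)
-6739 - V(-65) = -6739 - (25 + 105/(-65)) = -6739 - (25 + 105*(-1/65)) = -6739 - (25 - 21/13) = -6739 - 1*304/13 = -6739 - 304/13 = -87911/13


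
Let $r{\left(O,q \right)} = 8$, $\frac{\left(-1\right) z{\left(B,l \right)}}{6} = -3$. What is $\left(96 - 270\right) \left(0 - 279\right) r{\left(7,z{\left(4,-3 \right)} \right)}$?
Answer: $388368$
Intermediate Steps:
$z{\left(B,l \right)} = 18$ ($z{\left(B,l \right)} = \left(-6\right) \left(-3\right) = 18$)
$\left(96 - 270\right) \left(0 - 279\right) r{\left(7,z{\left(4,-3 \right)} \right)} = \left(96 - 270\right) \left(0 - 279\right) 8 = \left(-174\right) \left(-279\right) 8 = 48546 \cdot 8 = 388368$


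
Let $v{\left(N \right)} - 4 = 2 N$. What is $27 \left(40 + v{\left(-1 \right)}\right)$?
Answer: $1134$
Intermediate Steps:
$v{\left(N \right)} = 4 + 2 N$
$27 \left(40 + v{\left(-1 \right)}\right) = 27 \left(40 + \left(4 + 2 \left(-1\right)\right)\right) = 27 \left(40 + \left(4 - 2\right)\right) = 27 \left(40 + 2\right) = 27 \cdot 42 = 1134$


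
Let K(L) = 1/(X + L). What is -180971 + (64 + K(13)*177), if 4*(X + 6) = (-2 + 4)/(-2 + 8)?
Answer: -15374971/85 ≈ -1.8088e+5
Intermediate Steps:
X = -71/12 (X = -6 + ((-2 + 4)/(-2 + 8))/4 = -6 + (2/6)/4 = -6 + (2*(1/6))/4 = -6 + (1/4)*(1/3) = -6 + 1/12 = -71/12 ≈ -5.9167)
K(L) = 1/(-71/12 + L)
-180971 + (64 + K(13)*177) = -180971 + (64 + (12/(-71 + 12*13))*177) = -180971 + (64 + (12/(-71 + 156))*177) = -180971 + (64 + (12/85)*177) = -180971 + (64 + 2124/85) = -180971 + 7564/85 = -15374971/85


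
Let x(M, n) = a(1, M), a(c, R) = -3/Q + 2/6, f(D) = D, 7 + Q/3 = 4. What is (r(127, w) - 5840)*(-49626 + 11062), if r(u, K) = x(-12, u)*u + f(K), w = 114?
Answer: 652657136/3 ≈ 2.1755e+8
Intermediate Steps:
Q = -9 (Q = -21 + 3*4 = -21 + 12 = -9)
a(c, R) = ⅔ (a(c, R) = -3/(-9) + 2/6 = -3*(-⅑) + 2*(⅙) = ⅓ + ⅓ = ⅔)
x(M, n) = ⅔
r(u, K) = K + 2*u/3 (r(u, K) = 2*u/3 + K = K + 2*u/3)
(r(127, w) - 5840)*(-49626 + 11062) = ((114 + (⅔)*127) - 5840)*(-49626 + 11062) = ((114 + 254/3) - 5840)*(-38564) = (596/3 - 5840)*(-38564) = -16924/3*(-38564) = 652657136/3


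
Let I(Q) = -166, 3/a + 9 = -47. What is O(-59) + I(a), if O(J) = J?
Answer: -225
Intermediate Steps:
a = -3/56 (a = 3/(-9 - 47) = 3/(-56) = 3*(-1/56) = -3/56 ≈ -0.053571)
O(-59) + I(a) = -59 - 166 = -225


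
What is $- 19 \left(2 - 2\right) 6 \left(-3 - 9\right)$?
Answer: $0$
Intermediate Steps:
$- 19 \left(2 - 2\right) 6 \left(-3 - 9\right) = - 19 \cdot 0 \cdot 6 \left(-12\right) = \left(-19\right) 0 \left(-12\right) = 0 \left(-12\right) = 0$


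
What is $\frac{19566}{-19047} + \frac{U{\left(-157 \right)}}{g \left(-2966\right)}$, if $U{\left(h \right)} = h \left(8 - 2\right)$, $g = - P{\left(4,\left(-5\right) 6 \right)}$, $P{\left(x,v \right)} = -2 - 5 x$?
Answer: $- \frac{209796393}{207142474} \approx -1.0128$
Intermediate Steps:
$g = 22$ ($g = - (-2 - 20) = \left(-1\right) \left(-22\right) = 22$)
$U{\left(h \right)} = 6 h$ ($U{\left(h \right)} = h 6 = 6 h$)
$\frac{19566}{-19047} + \frac{U{\left(-157 \right)}}{g \left(-2966\right)} = \frac{19566}{-19047} + \frac{6 \left(-157\right)}{22 \left(-2966\right)} = 19566 \left(- \frac{1}{19047}\right) - \frac{942}{-65252} = - \frac{6522}{6349} - - \frac{471}{32626} = - \frac{6522}{6349} + \frac{471}{32626} = - \frac{209796393}{207142474}$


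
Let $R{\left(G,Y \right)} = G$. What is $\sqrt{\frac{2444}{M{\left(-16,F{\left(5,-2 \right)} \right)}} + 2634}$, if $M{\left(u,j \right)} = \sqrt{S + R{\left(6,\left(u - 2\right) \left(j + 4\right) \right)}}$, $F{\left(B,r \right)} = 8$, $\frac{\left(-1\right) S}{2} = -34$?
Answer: $\frac{\sqrt{3605946 + 45214 \sqrt{74}}}{37} \approx 54.02$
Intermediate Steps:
$S = 68$ ($S = \left(-2\right) \left(-34\right) = 68$)
$M{\left(u,j \right)} = \sqrt{74}$ ($M{\left(u,j \right)} = \sqrt{68 + 6} = \sqrt{74}$)
$\sqrt{\frac{2444}{M{\left(-16,F{\left(5,-2 \right)} \right)}} + 2634} = \sqrt{\frac{2444}{\sqrt{74}} + 2634} = \sqrt{2444 \frac{\sqrt{74}}{74} + 2634} = \sqrt{\frac{1222 \sqrt{74}}{37} + 2634} = \sqrt{2634 + \frac{1222 \sqrt{74}}{37}}$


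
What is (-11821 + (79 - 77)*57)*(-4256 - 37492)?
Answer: 488743836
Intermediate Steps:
(-11821 + (79 - 77)*57)*(-4256 - 37492) = (-11821 + 2*57)*(-41748) = (-11821 + 114)*(-41748) = -11707*(-41748) = 488743836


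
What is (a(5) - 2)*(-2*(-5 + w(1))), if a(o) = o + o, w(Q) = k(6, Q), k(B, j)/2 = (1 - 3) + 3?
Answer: 48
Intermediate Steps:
k(B, j) = 2 (k(B, j) = 2*((1 - 3) + 3) = 2*(-2 + 3) = 2*1 = 2)
w(Q) = 2
a(o) = 2*o
(a(5) - 2)*(-2*(-5 + w(1))) = (2*5 - 2)*(-2*(-5 + 2)) = (10 - 2)*(-2*(-3)) = 8*6 = 48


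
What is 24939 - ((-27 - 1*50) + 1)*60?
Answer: 29499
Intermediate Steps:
24939 - ((-27 - 1*50) + 1)*60 = 24939 - ((-27 - 50) + 1)*60 = 24939 - (-77 + 1)*60 = 24939 - (-76)*60 = 24939 - 1*(-4560) = 24939 + 4560 = 29499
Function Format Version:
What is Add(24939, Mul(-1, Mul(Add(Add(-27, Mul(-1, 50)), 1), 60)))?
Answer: 29499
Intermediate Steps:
Add(24939, Mul(-1, Mul(Add(Add(-27, Mul(-1, 50)), 1), 60))) = Add(24939, Mul(-1, Mul(Add(Add(-27, -50), 1), 60))) = Add(24939, Mul(-1, Mul(Add(-77, 1), 60))) = Add(24939, Mul(-1, Mul(-76, 60))) = Add(24939, Mul(-1, -4560)) = Add(24939, 4560) = 29499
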